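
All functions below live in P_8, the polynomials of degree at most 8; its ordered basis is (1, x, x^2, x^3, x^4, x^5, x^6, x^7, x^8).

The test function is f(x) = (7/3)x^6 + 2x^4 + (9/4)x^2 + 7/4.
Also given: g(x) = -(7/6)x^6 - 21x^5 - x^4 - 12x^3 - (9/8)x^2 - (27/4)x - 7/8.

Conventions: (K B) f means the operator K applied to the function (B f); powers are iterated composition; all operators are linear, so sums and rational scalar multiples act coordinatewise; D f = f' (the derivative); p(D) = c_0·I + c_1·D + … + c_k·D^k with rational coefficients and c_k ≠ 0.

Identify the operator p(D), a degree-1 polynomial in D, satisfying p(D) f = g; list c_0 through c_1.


c_0 = -1/2, c_1 = -3/2

D^0 f = (7/3)x^6 + 2x^4 + (9/4)x^2 + 7/4
D^1 f = 14x^5 + 8x^3 + (9/2)x
matching coefficients of g against c_0 f + c_1 Df + … from the top degree down determines the c_i
solution: c_0 = -1/2, c_1 = -3/2


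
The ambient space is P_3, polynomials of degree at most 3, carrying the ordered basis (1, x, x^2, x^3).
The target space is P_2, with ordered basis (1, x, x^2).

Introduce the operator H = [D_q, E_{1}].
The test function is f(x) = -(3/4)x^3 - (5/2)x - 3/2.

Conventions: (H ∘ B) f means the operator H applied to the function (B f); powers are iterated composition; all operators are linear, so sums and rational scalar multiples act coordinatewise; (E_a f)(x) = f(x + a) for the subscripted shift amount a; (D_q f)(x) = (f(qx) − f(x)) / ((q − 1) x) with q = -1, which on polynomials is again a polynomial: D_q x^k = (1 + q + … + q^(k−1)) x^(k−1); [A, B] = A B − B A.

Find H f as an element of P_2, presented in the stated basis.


E_{1} f = -(3/4)x^3 - (9/4)x^2 - (19/4)x - 19/4
D_q E_{1} f = -(3/4)x^2 - 19/4
D_q f = -(3/4)x^2 - 5/2
E_{1} D_q f = -(3/4)x^2 - (3/2)x - 13/4
[D_q, E_{1}] f = (3/2)x - 3/2

the result is g(x) = (3/2)x - 3/2


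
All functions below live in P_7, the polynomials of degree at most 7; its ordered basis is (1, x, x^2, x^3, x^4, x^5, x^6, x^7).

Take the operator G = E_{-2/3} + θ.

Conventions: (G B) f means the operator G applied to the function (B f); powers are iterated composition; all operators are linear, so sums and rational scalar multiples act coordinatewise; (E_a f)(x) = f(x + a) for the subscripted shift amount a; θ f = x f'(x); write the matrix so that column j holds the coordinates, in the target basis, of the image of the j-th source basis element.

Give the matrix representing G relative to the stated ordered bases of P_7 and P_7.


image of 1: 1
image of x: 2x - 2/3
image of x^2: 3x^2 - (4/3)x + 4/9
image of x^3: 4x^3 - 2x^2 + (4/3)x - 8/27
image of x^4: 5x^4 - (8/3)x^3 + (8/3)x^2 - (32/27)x + 16/81
image of x^5: 6x^5 - (10/3)x^4 + (40/9)x^3 - (80/27)x^2 + (80/81)x - 32/243
image of x^6: 7x^6 - 4x^5 + (20/3)x^4 - (160/27)x^3 + (80/27)x^2 - (64/81)x + 64/729
image of x^7: 8x^7 - (14/3)x^6 + (28/3)x^5 - (280/27)x^4 + (560/81)x^3 - (224/81)x^2 + (448/729)x - 128/2187
each image's coordinates form column j of the matrix

the matrix is [[1, -2/3, 4/9, -8/27, 16/81, -32/243, 64/729, -128/2187]; [0, 2, -4/3, 4/3, -32/27, 80/81, -64/81, 448/729]; [0, 0, 3, -2, 8/3, -80/27, 80/27, -224/81]; [0, 0, 0, 4, -8/3, 40/9, -160/27, 560/81]; [0, 0, 0, 0, 5, -10/3, 20/3, -280/27]; [0, 0, 0, 0, 0, 6, -4, 28/3]; [0, 0, 0, 0, 0, 0, 7, -14/3]; [0, 0, 0, 0, 0, 0, 0, 8]] (rows listed top to bottom)


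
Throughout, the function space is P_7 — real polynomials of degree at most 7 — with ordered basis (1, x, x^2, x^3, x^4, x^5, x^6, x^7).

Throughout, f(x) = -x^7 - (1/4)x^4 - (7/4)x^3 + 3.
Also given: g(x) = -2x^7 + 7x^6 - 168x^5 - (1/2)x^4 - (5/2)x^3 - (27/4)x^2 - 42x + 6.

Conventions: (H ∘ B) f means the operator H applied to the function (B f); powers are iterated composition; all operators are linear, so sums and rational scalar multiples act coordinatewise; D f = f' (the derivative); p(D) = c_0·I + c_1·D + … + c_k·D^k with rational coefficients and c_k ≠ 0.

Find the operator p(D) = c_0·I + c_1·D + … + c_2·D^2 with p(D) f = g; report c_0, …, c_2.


c_0 = 2, c_1 = -1, c_2 = 4

D^0 f = -x^7 - (1/4)x^4 - (7/4)x^3 + 3
D^1 f = -7x^6 - x^3 - (21/4)x^2
D^2 f = -42x^5 - 3x^2 - (21/2)x
matching coefficients of g against c_0 f + c_1 Df + … from the top degree down determines the c_i
solution: c_0 = 2, c_1 = -1, c_2 = 4


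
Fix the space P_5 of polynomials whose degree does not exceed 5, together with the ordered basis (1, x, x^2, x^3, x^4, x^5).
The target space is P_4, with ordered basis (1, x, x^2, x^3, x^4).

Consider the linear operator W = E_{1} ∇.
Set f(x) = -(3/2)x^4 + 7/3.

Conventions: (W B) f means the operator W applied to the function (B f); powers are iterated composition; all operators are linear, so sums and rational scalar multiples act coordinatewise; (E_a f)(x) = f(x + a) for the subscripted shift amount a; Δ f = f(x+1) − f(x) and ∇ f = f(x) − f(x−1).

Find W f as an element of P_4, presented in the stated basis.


the result is g(x) = -6x^3 - 9x^2 - 6x - 3/2

∇ f = -6x^3 + 9x^2 - 6x + 3/2
E_{1} ∇ f = -6x^3 - 9x^2 - 6x - 3/2


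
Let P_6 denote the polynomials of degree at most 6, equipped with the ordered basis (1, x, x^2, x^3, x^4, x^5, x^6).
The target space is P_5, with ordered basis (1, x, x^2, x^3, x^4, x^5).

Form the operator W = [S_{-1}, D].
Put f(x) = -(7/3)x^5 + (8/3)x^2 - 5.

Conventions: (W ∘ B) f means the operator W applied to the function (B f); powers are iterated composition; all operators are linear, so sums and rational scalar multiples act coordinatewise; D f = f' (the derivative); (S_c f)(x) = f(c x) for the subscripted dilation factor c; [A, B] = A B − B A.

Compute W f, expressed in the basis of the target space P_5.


D f = -(35/3)x^4 + (16/3)x
S_{-1} D f = -(35/3)x^4 - (16/3)x
S_{-1} f = (7/3)x^5 + (8/3)x^2 - 5
D S_{-1} f = (35/3)x^4 + (16/3)x
[S_{-1}, D] f = -(70/3)x^4 - (32/3)x

the image equals g(x) = -(70/3)x^4 - (32/3)x


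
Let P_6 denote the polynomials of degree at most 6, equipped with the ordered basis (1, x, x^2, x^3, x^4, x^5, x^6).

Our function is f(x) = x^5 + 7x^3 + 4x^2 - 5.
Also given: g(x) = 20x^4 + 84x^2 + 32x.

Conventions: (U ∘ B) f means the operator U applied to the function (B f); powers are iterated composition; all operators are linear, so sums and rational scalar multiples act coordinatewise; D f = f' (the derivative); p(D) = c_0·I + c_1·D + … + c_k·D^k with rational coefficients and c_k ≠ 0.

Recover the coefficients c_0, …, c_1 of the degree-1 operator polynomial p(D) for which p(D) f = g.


D^0 f = x^5 + 7x^3 + 4x^2 - 5
D^1 f = 5x^4 + 21x^2 + 8x
matching coefficients of g against c_0 f + c_1 Df + … from the top degree down determines the c_i
solution: c_0 = 0, c_1 = 4

p(D) = 4·D, i.e. c_0 = 0, c_1 = 4


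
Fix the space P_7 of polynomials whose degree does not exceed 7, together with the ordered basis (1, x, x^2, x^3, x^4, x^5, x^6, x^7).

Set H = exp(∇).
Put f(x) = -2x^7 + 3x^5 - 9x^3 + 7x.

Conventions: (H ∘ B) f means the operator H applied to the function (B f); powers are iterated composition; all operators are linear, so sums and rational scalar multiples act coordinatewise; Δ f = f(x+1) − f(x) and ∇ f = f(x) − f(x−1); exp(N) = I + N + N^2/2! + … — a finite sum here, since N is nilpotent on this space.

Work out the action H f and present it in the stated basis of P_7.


the image equals g(x) = -2x^7 - 14x^6 + 3x^5 + 85x^4 - 79x^3 - 141x^2 + 148x + 4

order-1 term: -14x^6 + 42x^5 - 55x^4 + 40x^3 - 39x^2 + 26x - 1
order-2 term: -42x^5 + 210x^4 - 460x^3 + 540x^2 - 356x + 108
order-3 term: -70x^4 + 420x^3 - 1020x^2 + 1170x - 536
order-4 term: -70x^3 + 420x^2 - 895x + 670
order-5 term: -42x^2 + 210x - 277
order-6 term: -14x + 42
order-7 term: -2
the series for exp(∇) f terminates at order 7
exp(∇) f = -2x^7 - 14x^6 + 3x^5 + 85x^4 - 79x^3 - 141x^2 + 148x + 4


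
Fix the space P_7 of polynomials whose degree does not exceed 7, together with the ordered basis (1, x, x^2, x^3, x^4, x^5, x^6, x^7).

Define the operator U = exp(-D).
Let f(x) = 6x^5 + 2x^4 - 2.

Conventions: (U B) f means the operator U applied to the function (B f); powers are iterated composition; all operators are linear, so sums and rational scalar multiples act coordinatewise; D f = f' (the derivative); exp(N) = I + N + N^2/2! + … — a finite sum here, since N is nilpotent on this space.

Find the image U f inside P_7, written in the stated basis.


g(x) = 6x^5 - 28x^4 + 52x^3 - 48x^2 + 22x - 6

order-1 term: -30x^4 - 8x^3
order-2 term: 60x^3 + 12x^2
order-3 term: -60x^2 - 8x
order-4 term: 30x + 2
order-5 term: -6
the series for exp(-D) f terminates at order 5
exp(-D) f = 6x^5 - 28x^4 + 52x^3 - 48x^2 + 22x - 6


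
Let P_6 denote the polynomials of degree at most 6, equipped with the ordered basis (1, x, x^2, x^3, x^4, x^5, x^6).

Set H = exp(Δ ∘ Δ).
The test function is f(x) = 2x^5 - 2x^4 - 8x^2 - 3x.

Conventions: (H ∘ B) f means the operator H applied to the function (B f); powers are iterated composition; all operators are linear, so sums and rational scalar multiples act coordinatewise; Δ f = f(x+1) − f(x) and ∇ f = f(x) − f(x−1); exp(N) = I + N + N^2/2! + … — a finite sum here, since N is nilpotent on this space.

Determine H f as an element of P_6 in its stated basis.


order-1 term: 40x^3 + 96x^2 + 92x + 16
order-2 term: 120x + 216
the series for exp(Δ ∘ Δ) f terminates at order 2
exp(Δ ∘ Δ) f = 2x^5 - 2x^4 + 40x^3 + 88x^2 + 209x + 232

the result is g(x) = 2x^5 - 2x^4 + 40x^3 + 88x^2 + 209x + 232


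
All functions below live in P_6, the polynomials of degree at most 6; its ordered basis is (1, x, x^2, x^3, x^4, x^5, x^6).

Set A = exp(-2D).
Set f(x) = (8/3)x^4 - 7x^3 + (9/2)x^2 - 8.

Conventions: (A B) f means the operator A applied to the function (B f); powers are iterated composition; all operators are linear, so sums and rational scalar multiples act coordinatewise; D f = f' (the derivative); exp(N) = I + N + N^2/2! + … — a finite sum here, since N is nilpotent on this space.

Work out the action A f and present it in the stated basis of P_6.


the image equals g(x) = (8/3)x^4 - (85/3)x^3 + (221/2)x^2 - (562/3)x + 326/3

order-1 term: -(64/3)x^3 + 42x^2 - 18x
order-2 term: 64x^2 - 84x + 18
order-3 term: -(256/3)x + 56
order-4 term: 128/3
the series for exp(-2D) f terminates at order 4
exp(-2D) f = (8/3)x^4 - (85/3)x^3 + (221/2)x^2 - (562/3)x + 326/3


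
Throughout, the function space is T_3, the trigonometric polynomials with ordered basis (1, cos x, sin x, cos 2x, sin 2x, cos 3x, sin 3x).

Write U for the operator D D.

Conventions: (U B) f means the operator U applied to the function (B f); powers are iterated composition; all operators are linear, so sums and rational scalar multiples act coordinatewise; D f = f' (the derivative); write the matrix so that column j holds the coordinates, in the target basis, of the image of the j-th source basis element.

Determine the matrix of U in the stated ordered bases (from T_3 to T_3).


image of 1: 0
image of cos x: -cos x
image of sin x: -sin x
image of cos 2x: -4cos 2x
image of sin 2x: -4sin 2x
image of cos 3x: -9cos 3x
image of sin 3x: -9sin 3x
each image's coordinates form column j of the matrix

the matrix is [[0, 0, 0, 0, 0, 0, 0]; [0, -1, 0, 0, 0, 0, 0]; [0, 0, -1, 0, 0, 0, 0]; [0, 0, 0, -4, 0, 0, 0]; [0, 0, 0, 0, -4, 0, 0]; [0, 0, 0, 0, 0, -9, 0]; [0, 0, 0, 0, 0, 0, -9]] (rows listed top to bottom)


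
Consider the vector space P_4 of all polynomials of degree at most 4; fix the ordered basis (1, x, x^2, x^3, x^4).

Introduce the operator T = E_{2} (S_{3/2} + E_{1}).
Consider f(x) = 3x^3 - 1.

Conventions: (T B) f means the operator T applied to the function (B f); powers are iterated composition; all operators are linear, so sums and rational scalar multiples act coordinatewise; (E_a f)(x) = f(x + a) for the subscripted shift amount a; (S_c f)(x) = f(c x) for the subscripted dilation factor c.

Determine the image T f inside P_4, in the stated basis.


the result is g(x) = (105/8)x^3 + (351/4)x^2 + (405/2)x + 160

S_{3/2} f = (81/8)x^3 - 1
E_{1} f = 3x^3 + 9x^2 + 9x + 2
(S_{3/2} + E_{1}) f = (105/8)x^3 + 9x^2 + 9x + 1
E_{2} (S_{3/2} + E_{1}) f = (105/8)x^3 + (351/4)x^2 + (405/2)x + 160


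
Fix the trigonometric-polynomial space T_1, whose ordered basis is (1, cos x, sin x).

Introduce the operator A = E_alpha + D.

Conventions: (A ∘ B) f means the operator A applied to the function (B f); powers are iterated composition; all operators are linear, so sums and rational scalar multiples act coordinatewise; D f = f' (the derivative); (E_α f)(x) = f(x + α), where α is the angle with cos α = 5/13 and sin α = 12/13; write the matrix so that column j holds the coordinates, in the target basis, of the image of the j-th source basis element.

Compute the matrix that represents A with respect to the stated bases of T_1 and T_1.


image of 1: 1
image of cos x: (5/13)cos x - (25/13)sin x
image of sin x: (25/13)cos x + (5/13)sin x
each image's coordinates form column j of the matrix

the matrix is [[1, 0, 0]; [0, 5/13, 25/13]; [0, -25/13, 5/13]] (rows listed top to bottom)


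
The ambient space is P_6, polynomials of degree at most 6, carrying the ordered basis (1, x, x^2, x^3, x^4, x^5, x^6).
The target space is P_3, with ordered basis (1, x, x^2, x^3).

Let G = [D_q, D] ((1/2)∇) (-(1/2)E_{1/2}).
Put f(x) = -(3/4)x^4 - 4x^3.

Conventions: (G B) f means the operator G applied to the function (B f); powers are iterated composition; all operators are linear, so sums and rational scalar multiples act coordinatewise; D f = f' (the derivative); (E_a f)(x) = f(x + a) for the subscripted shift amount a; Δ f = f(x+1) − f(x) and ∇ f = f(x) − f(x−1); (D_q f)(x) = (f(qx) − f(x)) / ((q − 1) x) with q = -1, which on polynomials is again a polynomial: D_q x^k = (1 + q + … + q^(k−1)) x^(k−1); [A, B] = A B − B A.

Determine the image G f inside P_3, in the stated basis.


E_{1/2} f = -(3/4)x^4 - (11/2)x^3 - (57/8)x^2 - (27/8)x - 35/64
(-(1/2)E_{1/2}) f = (3/8)x^4 + (11/4)x^3 + (57/16)x^2 + (27/16)x + 35/128
∇ (-(1/2)E_{1/2}) f = (3/2)x^3 + 6x^2 + (3/8)x + 1/2
((1/2)∇) (-(1/2)E_{1/2}) f = (3/4)x^3 + 3x^2 + (3/16)x + 1/4
D ((1/2)∇) (-(1/2)E_{1/2}) f = (9/4)x^2 + 6x + 3/16
D_q D ((1/2)∇) (-(1/2)E_{1/2}) f = 6
D_q ((1/2)∇) (-(1/2)E_{1/2}) f = (3/4)x^2 + 3/16
D D_q ((1/2)∇) (-(1/2)E_{1/2}) f = (3/2)x
[D_q, D] ((1/2)∇) (-(1/2)E_{1/2}) f = -(3/2)x + 6

the result is g(x) = -(3/2)x + 6


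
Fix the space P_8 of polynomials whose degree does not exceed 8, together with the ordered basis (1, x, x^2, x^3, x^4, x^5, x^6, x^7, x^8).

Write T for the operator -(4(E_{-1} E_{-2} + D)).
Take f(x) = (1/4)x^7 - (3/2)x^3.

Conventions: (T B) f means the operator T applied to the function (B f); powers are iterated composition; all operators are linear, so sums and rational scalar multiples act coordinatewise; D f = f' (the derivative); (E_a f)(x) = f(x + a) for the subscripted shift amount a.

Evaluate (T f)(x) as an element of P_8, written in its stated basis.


the result is g(x) = -x^7 + 14x^6 - 189x^5 + 945x^4 - 2829x^3 + 5067x^2 - 4941x + 2025

E_{-2} f = (1/4)x^7 - (7/2)x^6 + 21x^5 - 70x^4 + (277/2)x^3 - 159x^2 + 94x - 20
E_{-1} E_{-2} f = (1/4)x^7 - (21/4)x^6 + (189/4)x^5 - (945/4)x^4 + (2829/4)x^3 - (5049/4)x^2 + (4941/4)x - 2025/4
D f = (7/4)x^6 - (9/2)x^2
(E_{-1} E_{-2} + D) f = (1/4)x^7 - (7/2)x^6 + (189/4)x^5 - (945/4)x^4 + (2829/4)x^3 - (5067/4)x^2 + (4941/4)x - 2025/4
(4(E_{-1} E_{-2} + D)) f = x^7 - 14x^6 + 189x^5 - 945x^4 + 2829x^3 - 5067x^2 + 4941x - 2025
(-(4(E_{-1} E_{-2} + D))) f = -x^7 + 14x^6 - 189x^5 + 945x^4 - 2829x^3 + 5067x^2 - 4941x + 2025


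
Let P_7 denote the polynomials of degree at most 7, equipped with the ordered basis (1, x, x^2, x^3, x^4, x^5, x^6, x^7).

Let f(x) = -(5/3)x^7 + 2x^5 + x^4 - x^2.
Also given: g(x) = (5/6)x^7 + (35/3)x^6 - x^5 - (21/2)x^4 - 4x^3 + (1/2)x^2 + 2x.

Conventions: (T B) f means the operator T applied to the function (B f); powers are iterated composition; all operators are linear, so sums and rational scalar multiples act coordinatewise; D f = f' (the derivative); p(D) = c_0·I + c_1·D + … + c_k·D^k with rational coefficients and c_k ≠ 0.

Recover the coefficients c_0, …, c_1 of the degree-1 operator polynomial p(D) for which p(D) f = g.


c_0 = -1/2, c_1 = -1

D^0 f = -(5/3)x^7 + 2x^5 + x^4 - x^2
D^1 f = -(35/3)x^6 + 10x^4 + 4x^3 - 2x
matching coefficients of g against c_0 f + c_1 Df + … from the top degree down determines the c_i
solution: c_0 = -1/2, c_1 = -1


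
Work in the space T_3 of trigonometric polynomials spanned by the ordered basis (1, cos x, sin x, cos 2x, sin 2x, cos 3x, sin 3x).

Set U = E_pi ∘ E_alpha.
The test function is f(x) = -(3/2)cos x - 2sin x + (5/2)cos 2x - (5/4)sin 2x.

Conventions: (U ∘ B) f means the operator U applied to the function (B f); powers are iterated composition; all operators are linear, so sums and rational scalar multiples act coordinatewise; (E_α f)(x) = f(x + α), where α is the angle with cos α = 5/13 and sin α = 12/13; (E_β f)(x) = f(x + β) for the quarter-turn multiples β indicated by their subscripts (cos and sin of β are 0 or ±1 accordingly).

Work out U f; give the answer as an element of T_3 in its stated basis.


E_alpha f = -(63/26)cos x + (8/13)sin x - (895/338)cos 2x - (605/676)sin 2x
E_pi E_alpha f = (63/26)cos x - (8/13)sin x - (895/338)cos 2x - (605/676)sin 2x

the result is g(x) = (63/26)cos x - (8/13)sin x - (895/338)cos 2x - (605/676)sin 2x


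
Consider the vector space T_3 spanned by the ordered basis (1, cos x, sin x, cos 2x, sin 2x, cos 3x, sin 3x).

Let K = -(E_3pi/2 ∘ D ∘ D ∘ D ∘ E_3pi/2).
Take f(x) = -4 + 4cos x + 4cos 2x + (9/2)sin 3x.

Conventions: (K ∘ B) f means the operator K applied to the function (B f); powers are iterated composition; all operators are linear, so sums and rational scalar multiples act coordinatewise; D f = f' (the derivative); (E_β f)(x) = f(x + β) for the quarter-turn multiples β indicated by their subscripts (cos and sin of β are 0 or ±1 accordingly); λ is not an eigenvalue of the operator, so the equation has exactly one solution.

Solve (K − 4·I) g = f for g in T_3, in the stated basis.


write g with unknown coordinates in the stated basis and equate coefficients in (K − 4·I) g = f
solving from the highest basis element down gives g = 1 - (16/17)cos x - (4/17)sin x - (1/5)cos 2x + (2/5)sin 2x + (243/1490)cos 3x - (18/745)sin 3x
check: K g = (4/17)cos x - (16/17)sin x + (16/5)cos 2x + (8/5)sin 2x + (486/745)cos 3x + (6561/1490)sin 3x
so K g − 4·g = -4 + 4cos x + 4cos 2x + (9/2)sin 3x = f ✓

the image equals g(x) = 1 - (16/17)cos x - (4/17)sin x - (1/5)cos 2x + (2/5)sin 2x + (243/1490)cos 3x - (18/745)sin 3x


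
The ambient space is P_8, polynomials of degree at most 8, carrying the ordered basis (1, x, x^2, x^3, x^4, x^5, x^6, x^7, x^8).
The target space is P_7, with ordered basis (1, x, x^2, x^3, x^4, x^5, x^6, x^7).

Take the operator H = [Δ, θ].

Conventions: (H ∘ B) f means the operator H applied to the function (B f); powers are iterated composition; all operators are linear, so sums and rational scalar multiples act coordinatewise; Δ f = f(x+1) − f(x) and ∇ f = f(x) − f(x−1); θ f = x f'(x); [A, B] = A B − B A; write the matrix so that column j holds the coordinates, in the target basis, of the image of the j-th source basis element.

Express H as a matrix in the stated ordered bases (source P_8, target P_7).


the matrix is [[0, 1, 2, 3, 4, 5, 6, 7, 8]; [0, 0, 2, 6, 12, 20, 30, 42, 56]; [0, 0, 0, 3, 12, 30, 60, 105, 168]; [0, 0, 0, 0, 4, 20, 60, 140, 280]; [0, 0, 0, 0, 0, 5, 30, 105, 280]; [0, 0, 0, 0, 0, 0, 6, 42, 168]; [0, 0, 0, 0, 0, 0, 0, 7, 56]; [0, 0, 0, 0, 0, 0, 0, 0, 8]] (rows listed top to bottom)

image of 1: 0
image of x: 1
image of x^2: 2x + 2
image of x^3: 3x^2 + 6x + 3
image of x^4: 4x^3 + 12x^2 + 12x + 4
image of x^5: 5x^4 + 20x^3 + 30x^2 + 20x + 5
image of x^6: 6x^5 + 30x^4 + 60x^3 + 60x^2 + 30x + 6
image of x^7: 7x^6 + 42x^5 + 105x^4 + 140x^3 + 105x^2 + 42x + 7
image of x^8: 8x^7 + 56x^6 + 168x^5 + 280x^4 + 280x^3 + 168x^2 + 56x + 8
each image's coordinates form column j of the matrix


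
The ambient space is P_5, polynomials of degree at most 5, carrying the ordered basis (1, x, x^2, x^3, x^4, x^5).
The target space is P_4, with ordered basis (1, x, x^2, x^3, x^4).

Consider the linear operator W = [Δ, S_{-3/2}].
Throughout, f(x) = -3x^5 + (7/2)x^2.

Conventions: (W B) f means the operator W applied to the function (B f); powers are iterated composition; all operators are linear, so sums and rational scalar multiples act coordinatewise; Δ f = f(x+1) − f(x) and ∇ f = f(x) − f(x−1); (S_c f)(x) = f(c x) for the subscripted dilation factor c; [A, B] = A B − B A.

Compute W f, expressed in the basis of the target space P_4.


the result is g(x) = (6075/32)x^4 + (2025/16)x^3 + (4725/16)x^2 + (3765/32)x + 965/32

S_{-3/2} f = (729/32)x^5 + (63/8)x^2
Δ S_{-3/2} f = (3645/32)x^4 + (3645/16)x^3 + (3645/16)x^2 + (4149/32)x + 981/32
Δ f = -15x^4 - 30x^3 - 30x^2 - 8x + 1/2
S_{-3/2} Δ f = -(1215/16)x^4 + (405/4)x^3 - (135/2)x^2 + 12x + 1/2
[Δ, S_{-3/2}] f = (6075/32)x^4 + (2025/16)x^3 + (4725/16)x^2 + (3765/32)x + 965/32


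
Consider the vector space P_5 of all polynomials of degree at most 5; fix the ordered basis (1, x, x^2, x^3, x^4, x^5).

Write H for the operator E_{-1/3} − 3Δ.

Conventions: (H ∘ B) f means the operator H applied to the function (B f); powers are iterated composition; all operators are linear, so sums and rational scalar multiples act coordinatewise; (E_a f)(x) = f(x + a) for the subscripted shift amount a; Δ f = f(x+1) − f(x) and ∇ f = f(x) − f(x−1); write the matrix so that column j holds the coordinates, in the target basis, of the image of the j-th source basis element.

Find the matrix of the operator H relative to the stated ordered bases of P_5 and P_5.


image of 1: 1
image of x: x - 10/3
image of x^2: x^2 - (20/3)x - 26/9
image of x^3: x^3 - 10x^2 - (26/3)x - 82/27
image of x^4: x^4 - (40/3)x^3 - (52/3)x^2 - (328/27)x - 242/81
image of x^5: x^5 - (50/3)x^4 - (260/9)x^3 - (820/27)x^2 - (1210/81)x - 730/243
each image's coordinates form column j of the matrix

the matrix is [[1, -10/3, -26/9, -82/27, -242/81, -730/243]; [0, 1, -20/3, -26/3, -328/27, -1210/81]; [0, 0, 1, -10, -52/3, -820/27]; [0, 0, 0, 1, -40/3, -260/9]; [0, 0, 0, 0, 1, -50/3]; [0, 0, 0, 0, 0, 1]] (rows listed top to bottom)


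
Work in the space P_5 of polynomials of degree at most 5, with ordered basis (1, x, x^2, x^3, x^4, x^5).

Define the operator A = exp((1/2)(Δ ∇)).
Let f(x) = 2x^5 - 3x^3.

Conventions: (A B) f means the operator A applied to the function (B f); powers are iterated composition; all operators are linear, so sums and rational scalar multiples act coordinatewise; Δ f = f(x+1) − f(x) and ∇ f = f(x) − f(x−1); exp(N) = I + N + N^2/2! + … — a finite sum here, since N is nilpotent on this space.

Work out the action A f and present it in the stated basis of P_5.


g(x) = 2x^5 + 17x^3 + 31x

order-1 term: 20x^3 + x
order-2 term: 30x
the series for exp((1/2)(Δ ∇)) f terminates at order 2
exp((1/2)(Δ ∇)) f = 2x^5 + 17x^3 + 31x


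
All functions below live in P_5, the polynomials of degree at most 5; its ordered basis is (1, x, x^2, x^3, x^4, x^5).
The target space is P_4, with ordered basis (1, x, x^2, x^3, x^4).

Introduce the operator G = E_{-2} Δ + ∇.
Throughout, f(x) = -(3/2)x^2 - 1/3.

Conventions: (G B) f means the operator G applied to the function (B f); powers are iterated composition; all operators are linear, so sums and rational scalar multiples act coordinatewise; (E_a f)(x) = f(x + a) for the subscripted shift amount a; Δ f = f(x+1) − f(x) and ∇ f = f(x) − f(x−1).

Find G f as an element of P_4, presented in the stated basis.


the image equals g(x) = -6x + 6

Δ f = -3x - 3/2
E_{-2} Δ f = -3x + 9/2
∇ f = -3x + 3/2
(E_{-2} Δ + ∇) f = -6x + 6


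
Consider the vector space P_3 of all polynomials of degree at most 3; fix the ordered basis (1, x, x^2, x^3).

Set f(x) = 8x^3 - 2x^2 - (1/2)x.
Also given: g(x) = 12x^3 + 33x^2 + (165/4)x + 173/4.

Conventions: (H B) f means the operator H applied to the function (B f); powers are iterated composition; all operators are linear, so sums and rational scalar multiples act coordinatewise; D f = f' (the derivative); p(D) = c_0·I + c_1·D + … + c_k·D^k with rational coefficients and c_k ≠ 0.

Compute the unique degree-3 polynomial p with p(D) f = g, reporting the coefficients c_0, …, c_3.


D^0 f = 8x^3 - 2x^2 - (1/2)x
D^1 f = 24x^2 - 4x - 1/2
D^2 f = 48x - 4
D^3 f = 48
matching coefficients of g against c_0 f + c_1 Df + … from the top degree down determines the c_i
solution: c_0 = 3/2, c_1 = 3/2, c_2 = 1, c_3 = 1

c_0 = 3/2, c_1 = 3/2, c_2 = 1, c_3 = 1


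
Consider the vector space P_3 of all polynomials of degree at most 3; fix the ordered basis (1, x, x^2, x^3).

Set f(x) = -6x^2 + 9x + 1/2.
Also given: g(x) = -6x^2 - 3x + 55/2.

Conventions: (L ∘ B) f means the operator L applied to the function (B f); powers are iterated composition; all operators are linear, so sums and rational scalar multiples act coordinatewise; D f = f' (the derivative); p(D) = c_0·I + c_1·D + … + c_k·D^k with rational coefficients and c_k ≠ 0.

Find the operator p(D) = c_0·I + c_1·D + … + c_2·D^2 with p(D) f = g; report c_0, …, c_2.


D^0 f = -6x^2 + 9x + 1/2
D^1 f = -12x + 9
D^2 f = -12
matching coefficients of g against c_0 f + c_1 Df + … from the top degree down determines the c_i
solution: c_0 = 1, c_1 = 1, c_2 = -3/2

p(D) = I + D − (3/2)·D^2, i.e. c_0 = 1, c_1 = 1, c_2 = -3/2


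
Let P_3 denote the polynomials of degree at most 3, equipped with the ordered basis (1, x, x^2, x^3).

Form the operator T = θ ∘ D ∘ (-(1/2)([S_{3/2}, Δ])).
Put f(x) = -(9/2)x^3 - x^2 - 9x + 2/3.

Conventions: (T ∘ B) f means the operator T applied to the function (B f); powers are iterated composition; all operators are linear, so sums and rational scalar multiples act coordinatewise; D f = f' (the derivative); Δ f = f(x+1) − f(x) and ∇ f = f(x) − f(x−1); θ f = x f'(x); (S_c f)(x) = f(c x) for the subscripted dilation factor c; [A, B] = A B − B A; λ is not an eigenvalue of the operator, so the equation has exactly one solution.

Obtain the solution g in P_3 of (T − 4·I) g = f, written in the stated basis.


the image equals g(x) = (9/8)x^3 + (1/4)x^2 + (819/256)x - 1/6

write g with unknown coordinates in the stated basis and equate coefficients in (T − 4·I) g = f
solving from the highest basis element down gives g = (9/8)x^3 + (1/4)x^2 + (819/256)x - 1/6
check: T g = (243/64)x
so T g − 4·g = -(9/2)x^3 - x^2 - 9x + 2/3 = f ✓


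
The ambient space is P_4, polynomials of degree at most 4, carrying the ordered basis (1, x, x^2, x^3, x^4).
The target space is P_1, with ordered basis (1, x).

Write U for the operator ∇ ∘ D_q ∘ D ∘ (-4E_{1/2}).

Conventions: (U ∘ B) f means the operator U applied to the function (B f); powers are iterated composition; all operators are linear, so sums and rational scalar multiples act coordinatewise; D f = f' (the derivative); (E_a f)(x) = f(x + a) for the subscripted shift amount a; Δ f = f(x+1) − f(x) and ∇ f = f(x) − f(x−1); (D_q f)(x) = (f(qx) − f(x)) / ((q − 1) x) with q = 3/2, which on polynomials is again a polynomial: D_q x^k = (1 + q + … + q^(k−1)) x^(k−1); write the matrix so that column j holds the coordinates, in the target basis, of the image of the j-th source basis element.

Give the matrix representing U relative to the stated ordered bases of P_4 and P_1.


the matrix is [[0, 0, 0, -30, 16]; [0, 0, 0, 0, -152]] (rows listed top to bottom)

image of 1: 0
image of x: 0
image of x^2: 0
image of x^3: -30
image of x^4: -152x + 16
each image's coordinates form column j of the matrix


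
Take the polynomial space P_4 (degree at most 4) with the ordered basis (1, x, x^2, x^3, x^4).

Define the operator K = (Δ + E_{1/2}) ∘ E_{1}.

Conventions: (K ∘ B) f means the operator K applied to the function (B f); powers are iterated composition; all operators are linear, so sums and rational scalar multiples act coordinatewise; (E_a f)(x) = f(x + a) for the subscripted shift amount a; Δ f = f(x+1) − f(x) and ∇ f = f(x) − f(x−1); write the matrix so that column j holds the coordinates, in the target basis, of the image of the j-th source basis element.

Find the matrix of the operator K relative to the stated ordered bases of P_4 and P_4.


the matrix is [[1, 5/2, 21/4, 83/8, 321/16]; [0, 1, 5, 63/4, 83/2]; [0, 0, 1, 15/2, 63/2]; [0, 0, 0, 1, 10]; [0, 0, 0, 0, 1]] (rows listed top to bottom)

image of 1: 1
image of x: x + 5/2
image of x^2: x^2 + 5x + 21/4
image of x^3: x^3 + (15/2)x^2 + (63/4)x + 83/8
image of x^4: x^4 + 10x^3 + (63/2)x^2 + (83/2)x + 321/16
each image's coordinates form column j of the matrix


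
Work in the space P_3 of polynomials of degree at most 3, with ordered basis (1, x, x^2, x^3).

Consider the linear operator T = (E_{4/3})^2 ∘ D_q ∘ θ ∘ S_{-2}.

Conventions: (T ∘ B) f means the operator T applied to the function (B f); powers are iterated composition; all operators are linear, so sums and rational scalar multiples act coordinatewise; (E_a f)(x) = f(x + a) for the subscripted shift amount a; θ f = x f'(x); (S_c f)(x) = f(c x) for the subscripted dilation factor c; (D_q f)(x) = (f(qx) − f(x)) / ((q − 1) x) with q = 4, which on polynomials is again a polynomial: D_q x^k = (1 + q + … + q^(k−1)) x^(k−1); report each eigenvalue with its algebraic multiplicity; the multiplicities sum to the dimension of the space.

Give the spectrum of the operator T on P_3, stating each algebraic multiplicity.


λ = 0 (multiplicity 4)

image of 1: 0
image of x: -2
image of x^2: 40x + 320/3
image of x^3: -504x^2 - 2688x - 3584
the matrix is upper triangular; its diagonal is (0, 0, 0, 0)
for a triangular matrix the eigenvalues are the diagonal entries, with algebraic multiplicity their repetition count


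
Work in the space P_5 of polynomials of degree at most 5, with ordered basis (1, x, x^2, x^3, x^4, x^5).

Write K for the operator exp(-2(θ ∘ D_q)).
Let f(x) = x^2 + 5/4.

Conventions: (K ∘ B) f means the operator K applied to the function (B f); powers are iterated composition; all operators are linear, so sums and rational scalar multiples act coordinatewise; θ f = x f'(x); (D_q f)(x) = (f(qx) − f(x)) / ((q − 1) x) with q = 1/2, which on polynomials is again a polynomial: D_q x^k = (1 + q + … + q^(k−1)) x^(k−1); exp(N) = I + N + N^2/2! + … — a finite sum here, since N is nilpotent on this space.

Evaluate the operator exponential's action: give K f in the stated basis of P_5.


order-1 term: -3x
the series for exp(-2(θ ∘ D_q)) f terminates at order 1
exp(-2(θ ∘ D_q)) f = x^2 - 3x + 5/4

the image equals g(x) = x^2 - 3x + 5/4


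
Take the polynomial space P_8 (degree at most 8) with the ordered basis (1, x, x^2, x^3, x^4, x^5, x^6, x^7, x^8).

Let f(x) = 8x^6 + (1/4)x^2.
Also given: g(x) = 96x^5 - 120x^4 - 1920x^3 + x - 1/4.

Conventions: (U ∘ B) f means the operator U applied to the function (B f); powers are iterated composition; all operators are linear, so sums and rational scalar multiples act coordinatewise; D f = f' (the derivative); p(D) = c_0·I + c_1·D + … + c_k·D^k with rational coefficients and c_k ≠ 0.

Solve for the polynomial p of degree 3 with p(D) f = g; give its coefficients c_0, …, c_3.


p(D) = 2·D − (1/2)·D^2 − 2·D^3, i.e. c_0 = 0, c_1 = 2, c_2 = -1/2, c_3 = -2

D^0 f = 8x^6 + (1/4)x^2
D^1 f = 48x^5 + (1/2)x
D^2 f = 240x^4 + 1/2
D^3 f = 960x^3
matching coefficients of g against c_0 f + c_1 Df + … from the top degree down determines the c_i
solution: c_0 = 0, c_1 = 2, c_2 = -1/2, c_3 = -2


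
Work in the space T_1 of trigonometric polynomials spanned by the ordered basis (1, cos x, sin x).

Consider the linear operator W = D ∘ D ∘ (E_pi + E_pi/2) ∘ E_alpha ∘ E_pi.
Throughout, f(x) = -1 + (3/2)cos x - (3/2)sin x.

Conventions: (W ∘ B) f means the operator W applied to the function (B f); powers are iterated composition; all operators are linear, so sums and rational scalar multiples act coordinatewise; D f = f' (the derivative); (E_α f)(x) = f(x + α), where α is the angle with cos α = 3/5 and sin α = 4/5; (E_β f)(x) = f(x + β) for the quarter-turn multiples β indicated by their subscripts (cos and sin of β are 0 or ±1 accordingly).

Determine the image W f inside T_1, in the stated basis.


g(x) = -(9/5)cos x + (12/5)sin x

E_pi f = -1 - (3/2)cos x + (3/2)sin x
E_alpha E_pi f = -1 + (3/10)cos x + (21/10)sin x
E_pi (E_alpha ∘ E_pi) f = -1 - (3/10)cos x - (21/10)sin x
E_pi/2 (E_alpha ∘ E_pi) f = -1 + (21/10)cos x - (3/10)sin x
(E_pi + E_pi/2) (E_alpha ∘ E_pi) f = -2 + (9/5)cos x - (12/5)sin x
D (E_pi + E_pi/2) (E_alpha ∘ E_pi) f = -(12/5)cos x - (9/5)sin x
D D (E_pi + E_pi/2) (E_alpha ∘ E_pi) f = -(9/5)cos x + (12/5)sin x


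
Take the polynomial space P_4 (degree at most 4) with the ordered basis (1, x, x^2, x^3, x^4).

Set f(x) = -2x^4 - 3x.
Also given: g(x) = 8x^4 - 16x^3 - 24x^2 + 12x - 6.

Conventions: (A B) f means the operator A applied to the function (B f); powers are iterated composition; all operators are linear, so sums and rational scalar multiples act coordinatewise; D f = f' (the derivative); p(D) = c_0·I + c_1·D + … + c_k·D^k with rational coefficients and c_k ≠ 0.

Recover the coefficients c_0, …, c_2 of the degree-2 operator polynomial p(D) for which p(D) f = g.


D^0 f = -2x^4 - 3x
D^1 f = -8x^3 - 3
D^2 f = -24x^2
matching coefficients of g against c_0 f + c_1 Df + … from the top degree down determines the c_i
solution: c_0 = -4, c_1 = 2, c_2 = 1

p(D) = -4·I + 2·D + D^2, i.e. c_0 = -4, c_1 = 2, c_2 = 1


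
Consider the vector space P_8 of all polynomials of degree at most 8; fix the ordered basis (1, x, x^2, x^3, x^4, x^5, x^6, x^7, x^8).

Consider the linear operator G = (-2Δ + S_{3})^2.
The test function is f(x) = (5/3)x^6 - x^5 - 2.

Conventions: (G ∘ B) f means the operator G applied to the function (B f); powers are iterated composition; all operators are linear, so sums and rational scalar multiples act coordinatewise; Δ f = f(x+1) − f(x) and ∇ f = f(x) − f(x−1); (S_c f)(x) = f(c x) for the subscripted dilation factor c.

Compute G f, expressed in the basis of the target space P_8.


the result is g(x) = 885735x^6 - 78489x^5 - 37060x^4 - 44280x^3 - 30700x^2 - 11260x - 1654

Δ f = 10x^5 + 20x^4 + (70/3)x^3 + 15x^2 + 5x + 2/3
(-2Δ) f = -20x^5 - 40x^4 - (140/3)x^3 - 30x^2 - 10x - 4/3
S_{3} f = 1215x^6 - 243x^5 - 2
(-2Δ + S_{3}) f = 1215x^6 - 263x^5 - 40x^4 - (140/3)x^3 - 30x^2 - 10x - 10/3
Δ (-2Δ + S_{3}) f = 7290x^5 + 16910x^4 + 21510x^3 + 15215x^2 + 5615x + 2476/3
(-2Δ) (-2Δ + S_{3}) f = -14580x^5 - 33820x^4 - 43020x^3 - 30430x^2 - 11230x - 4952/3
S_{3} (-2Δ + S_{3}) f = 885735x^6 - 63909x^5 - 3240x^4 - 1260x^3 - 270x^2 - 30x - 10/3
(-2Δ + S_{3}) (-2Δ + S_{3}) f = 885735x^6 - 78489x^5 - 37060x^4 - 44280x^3 - 30700x^2 - 11260x - 1654


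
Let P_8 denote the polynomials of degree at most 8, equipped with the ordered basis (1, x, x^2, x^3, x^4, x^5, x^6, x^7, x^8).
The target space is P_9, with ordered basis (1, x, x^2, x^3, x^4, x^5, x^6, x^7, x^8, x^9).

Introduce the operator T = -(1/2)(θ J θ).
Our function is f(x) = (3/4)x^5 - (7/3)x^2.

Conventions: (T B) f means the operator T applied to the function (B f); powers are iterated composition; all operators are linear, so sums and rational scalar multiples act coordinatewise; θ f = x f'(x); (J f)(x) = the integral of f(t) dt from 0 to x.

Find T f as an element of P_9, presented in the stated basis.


the result is g(x) = -(15/8)x^6 + (7/3)x^3

θ f = (15/4)x^5 - (14/3)x^2
J θ f = (5/8)x^6 - (14/9)x^3
θ (J θ) f = (15/4)x^6 - (14/3)x^3
(-(1/2)(θ J θ)) f = -(15/8)x^6 + (7/3)x^3


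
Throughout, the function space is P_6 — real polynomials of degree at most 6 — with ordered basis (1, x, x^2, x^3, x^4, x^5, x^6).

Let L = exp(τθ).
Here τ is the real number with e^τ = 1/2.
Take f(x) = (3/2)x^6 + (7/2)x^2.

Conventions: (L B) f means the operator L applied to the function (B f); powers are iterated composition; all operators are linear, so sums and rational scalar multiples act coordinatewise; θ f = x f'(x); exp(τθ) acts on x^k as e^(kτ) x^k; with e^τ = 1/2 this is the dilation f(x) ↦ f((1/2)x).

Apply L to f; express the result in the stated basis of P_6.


exp(τθ) x^k = e^(kτ) x^k; with e^τ = 1/2 this sends x^k to (1/2)^k x^k
x^2 ↦ 1/4 x^2
x^6 ↦ 1/64 x^6
applying this coordinatewise to f: exp(τθ) f = (3/128)x^6 + (7/8)x^2

g(x) = (3/128)x^6 + (7/8)x^2


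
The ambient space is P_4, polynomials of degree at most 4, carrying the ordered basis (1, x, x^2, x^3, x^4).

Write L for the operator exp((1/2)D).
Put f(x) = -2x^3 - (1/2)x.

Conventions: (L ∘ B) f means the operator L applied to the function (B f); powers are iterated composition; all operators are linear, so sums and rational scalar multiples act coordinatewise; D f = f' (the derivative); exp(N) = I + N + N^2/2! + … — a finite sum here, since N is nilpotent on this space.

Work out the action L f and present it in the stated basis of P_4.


g(x) = -2x^3 - 3x^2 - 2x - 1/2

order-1 term: -3x^2 - 1/4
order-2 term: -(3/2)x
order-3 term: -1/4
the series for exp((1/2)D) f terminates at order 3
exp((1/2)D) f = -2x^3 - 3x^2 - 2x - 1/2


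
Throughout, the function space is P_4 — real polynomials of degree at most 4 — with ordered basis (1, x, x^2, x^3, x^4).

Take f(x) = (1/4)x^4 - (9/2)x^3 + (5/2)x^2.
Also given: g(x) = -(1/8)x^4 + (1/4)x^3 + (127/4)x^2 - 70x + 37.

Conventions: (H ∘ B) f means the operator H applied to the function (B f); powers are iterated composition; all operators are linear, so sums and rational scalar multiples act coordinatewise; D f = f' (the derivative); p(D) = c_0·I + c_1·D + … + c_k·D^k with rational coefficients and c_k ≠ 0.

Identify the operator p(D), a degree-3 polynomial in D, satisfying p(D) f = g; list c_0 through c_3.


D^0 f = (1/4)x^4 - (9/2)x^3 + (5/2)x^2
D^1 f = x^3 - (27/2)x^2 + 5x
D^2 f = 3x^2 - 27x + 5
D^3 f = 6x - 27
matching coefficients of g against c_0 f + c_1 Df + … from the top degree down determines the c_i
solution: c_0 = -1/2, c_1 = -2, c_2 = 2, c_3 = -1

p(D) = -(1/2)·I − 2·D + 2·D^2 − D^3, i.e. c_0 = -1/2, c_1 = -2, c_2 = 2, c_3 = -1


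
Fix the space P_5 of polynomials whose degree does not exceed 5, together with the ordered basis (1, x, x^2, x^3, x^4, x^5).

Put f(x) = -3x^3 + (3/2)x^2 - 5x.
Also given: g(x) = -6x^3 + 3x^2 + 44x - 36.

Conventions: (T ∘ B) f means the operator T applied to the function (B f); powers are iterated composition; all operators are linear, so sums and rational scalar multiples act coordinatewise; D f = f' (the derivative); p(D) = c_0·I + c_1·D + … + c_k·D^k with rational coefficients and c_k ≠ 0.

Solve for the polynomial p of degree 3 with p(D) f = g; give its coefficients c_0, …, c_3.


p(D) = 2·I − 3·D^2 + (3/2)·D^3, i.e. c_0 = 2, c_1 = 0, c_2 = -3, c_3 = 3/2

D^0 f = -3x^3 + (3/2)x^2 - 5x
D^1 f = -9x^2 + 3x - 5
D^2 f = -18x + 3
D^3 f = -18
matching coefficients of g against c_0 f + c_1 Df + … from the top degree down determines the c_i
solution: c_0 = 2, c_1 = 0, c_2 = -3, c_3 = 3/2


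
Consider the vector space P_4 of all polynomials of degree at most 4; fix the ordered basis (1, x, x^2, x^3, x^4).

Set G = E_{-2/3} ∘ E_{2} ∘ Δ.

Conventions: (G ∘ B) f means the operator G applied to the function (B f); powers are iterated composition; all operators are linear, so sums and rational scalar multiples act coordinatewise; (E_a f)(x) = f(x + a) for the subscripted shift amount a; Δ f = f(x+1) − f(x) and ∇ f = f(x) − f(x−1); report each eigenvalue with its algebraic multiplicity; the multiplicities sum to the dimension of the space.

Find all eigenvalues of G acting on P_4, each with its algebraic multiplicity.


λ = 0 (multiplicity 5)

image of 1: 0
image of x: 1
image of x^2: 2x + 11/3
image of x^3: 3x^2 + 11x + 31/3
image of x^4: 4x^3 + 22x^2 + (124/3)x + 715/27
the matrix is upper triangular; its diagonal is (0, 0, 0, 0, 0)
for a triangular matrix the eigenvalues are the diagonal entries, with algebraic multiplicity their repetition count
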